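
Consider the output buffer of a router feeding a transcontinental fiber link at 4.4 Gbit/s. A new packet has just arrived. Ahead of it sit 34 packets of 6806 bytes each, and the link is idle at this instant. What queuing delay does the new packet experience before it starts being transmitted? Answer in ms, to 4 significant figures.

Each queued packet: L/R = 54448/4400000000 = 0.0123745 ms.
34 queued → 0.420735 ms.
Queuing delay = 0.4207 ms.

0.4207 ms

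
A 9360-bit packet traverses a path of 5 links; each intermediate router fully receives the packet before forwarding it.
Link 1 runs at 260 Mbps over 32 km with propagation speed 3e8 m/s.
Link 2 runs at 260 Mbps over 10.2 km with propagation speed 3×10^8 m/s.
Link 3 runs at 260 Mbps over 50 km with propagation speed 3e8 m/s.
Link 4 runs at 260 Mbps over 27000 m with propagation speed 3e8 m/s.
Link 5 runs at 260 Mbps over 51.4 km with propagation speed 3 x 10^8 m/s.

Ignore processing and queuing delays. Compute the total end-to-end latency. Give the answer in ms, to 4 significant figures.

0.7487 ms

Transmission delay per hop = L/R = 9360/260000000 = 0.036 ms; 5 hops → 0.18 ms.
Propagation delays (d/s per hop): 0.106667, 0.034, 0.166667, 0.09, 0.171333 ms; sum = 0.568667 ms.
End-to-end = 0.7487 ms.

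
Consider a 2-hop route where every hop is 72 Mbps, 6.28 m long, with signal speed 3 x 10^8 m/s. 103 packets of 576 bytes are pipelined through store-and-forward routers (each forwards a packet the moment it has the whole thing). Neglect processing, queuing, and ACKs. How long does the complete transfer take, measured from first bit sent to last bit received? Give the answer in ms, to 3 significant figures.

6.66 ms

Per-hop transmission t_tx = L/R = 4608/72000000 = 0.064 ms.
Per-hop propagation t_prop = 6.28/300000000 = 2.09333e-05 ms.
Pipeline fill: first packet needs 2·t_tx to clear all hops; remaining 102 packets each add one t_tx.
Total = (2+103-1)·t_tx + 2·t_prop = 104·0.064 + 2·2.09333e-05 = 6.66 ms.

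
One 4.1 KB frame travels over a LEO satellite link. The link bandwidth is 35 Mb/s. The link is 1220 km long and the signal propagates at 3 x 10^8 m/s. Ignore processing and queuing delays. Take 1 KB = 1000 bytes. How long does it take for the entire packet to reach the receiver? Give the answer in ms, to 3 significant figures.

5.00 ms

L = 32800 bits.
Transmission delay = L/R = 32800 / 35000000 = 0.937143 ms.
Propagation delay = d/s = 1220000 m / 300000000 m/s = 4.06667 ms.
Total = 5.00 ms.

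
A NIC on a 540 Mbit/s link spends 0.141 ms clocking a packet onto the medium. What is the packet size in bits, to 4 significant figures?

L = R × t_tx = 540000000 b/s × 0.000141 s = 76140 bits.

76140 bits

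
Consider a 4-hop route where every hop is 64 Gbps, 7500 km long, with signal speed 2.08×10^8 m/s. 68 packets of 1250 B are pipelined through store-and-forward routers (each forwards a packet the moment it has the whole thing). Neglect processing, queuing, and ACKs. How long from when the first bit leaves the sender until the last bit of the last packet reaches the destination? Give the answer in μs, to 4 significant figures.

Per-hop transmission t_tx = L/R = 10000/64000000000 = 0.15625 μs.
Per-hop propagation t_prop = 7500000/208000000 = 36057.7 μs.
Pipeline fill: first packet needs 4·t_tx to clear all hops; remaining 67 packets each add one t_tx.
Total = (4+68-1)·t_tx + 4·t_prop = 71·0.15625 + 4·36057.7 = 144200 μs.

144200 μs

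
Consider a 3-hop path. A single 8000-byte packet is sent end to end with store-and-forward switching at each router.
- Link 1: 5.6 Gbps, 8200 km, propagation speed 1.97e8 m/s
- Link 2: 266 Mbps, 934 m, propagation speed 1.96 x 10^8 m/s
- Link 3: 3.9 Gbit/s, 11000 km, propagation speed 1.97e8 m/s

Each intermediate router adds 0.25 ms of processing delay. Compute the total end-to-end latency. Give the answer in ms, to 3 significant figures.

L = 8000 × 8 = 64000 bits.
Transmission delays (L/R per hop): 0.0114286, 0.240602, 0.0164103 ms; sum = 0.26844 ms.
Propagation delays (d/s per hop): 41.6244, 0.00476531, 55.8376 ms; sum = 97.4667 ms.
Processing at 2 router(s): 2 × 0.25 ms = 0.5 ms.
End-to-end = 98.2 ms.

98.2 ms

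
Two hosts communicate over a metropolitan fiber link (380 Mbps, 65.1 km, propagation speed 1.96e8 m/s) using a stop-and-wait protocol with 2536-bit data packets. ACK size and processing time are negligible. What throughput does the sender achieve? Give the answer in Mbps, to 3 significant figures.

3.78 Mbps

t_tx = L/R = 2536/380000000 = 6.67368e-06 s.
t_prop = 65100/196000000 = 0.000332143 s; RTT = 0.000664286 s.
Cycle = t_tx + RTT = 0.000670959 s.
Throughput = L / cycle = 2536 / 0.000670959 = 3.78 Mbps.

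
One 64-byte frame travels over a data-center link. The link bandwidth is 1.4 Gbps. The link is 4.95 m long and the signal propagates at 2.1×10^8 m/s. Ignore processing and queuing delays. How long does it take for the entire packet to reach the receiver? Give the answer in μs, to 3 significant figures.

L = 64 × 8 = 512 bits.
Transmission delay = L/R = 512 / 1400000000 = 0.365714 μs.
Propagation delay = d/s = 4.95 m / 210000000 m/s = 0.0235714 μs.
Total = 0.389 μs.

0.389 μs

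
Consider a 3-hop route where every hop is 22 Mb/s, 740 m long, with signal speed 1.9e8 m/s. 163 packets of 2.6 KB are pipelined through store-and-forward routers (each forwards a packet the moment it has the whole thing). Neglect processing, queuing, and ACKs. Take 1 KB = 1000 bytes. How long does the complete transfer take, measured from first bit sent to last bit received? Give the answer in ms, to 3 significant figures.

156 ms

Per-hop transmission t_tx = L/R = 20800/22000000 = 0.945455 ms.
Per-hop propagation t_prop = 740/190000000 = 0.00389474 ms.
Pipeline fill: first packet needs 3·t_tx to clear all hops; remaining 162 packets each add one t_tx.
Total = (3+163-1)·t_tx + 3·t_prop = 165·0.945455 + 3·0.00389474 = 156 ms.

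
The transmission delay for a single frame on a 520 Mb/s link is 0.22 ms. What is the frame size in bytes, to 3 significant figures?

14300 bytes

L = R × t_tx = 520000000 b/s × 0.00022 s = 114400 bits.
In bytes: 114400 / 8 = 14300 bytes.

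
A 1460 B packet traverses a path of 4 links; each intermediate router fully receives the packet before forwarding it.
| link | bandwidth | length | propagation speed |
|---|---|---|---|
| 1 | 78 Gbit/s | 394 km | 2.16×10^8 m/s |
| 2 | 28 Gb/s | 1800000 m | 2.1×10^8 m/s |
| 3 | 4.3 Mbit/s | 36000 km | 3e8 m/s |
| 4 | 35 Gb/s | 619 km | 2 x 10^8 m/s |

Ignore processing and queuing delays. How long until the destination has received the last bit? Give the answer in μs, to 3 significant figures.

136000 μs

L = 1460 × 8 = 11680 bits.
Transmission delays (L/R per hop): 0.149744, 0.417143, 2716.28, 0.333714 μs; sum = 2717.18 μs.
Propagation delays (d/s per hop): 1824.07, 8571.43, 120000, 3095 μs; sum = 133491 μs.
End-to-end = 136000 μs.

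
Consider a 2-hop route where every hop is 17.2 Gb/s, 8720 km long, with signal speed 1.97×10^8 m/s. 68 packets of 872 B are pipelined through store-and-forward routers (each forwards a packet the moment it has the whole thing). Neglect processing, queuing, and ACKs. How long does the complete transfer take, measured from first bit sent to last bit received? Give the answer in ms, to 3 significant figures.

88.6 ms

Per-hop transmission t_tx = L/R = 6976/17200000000 = 0.000405581 ms.
Per-hop propagation t_prop = 8720000/197000000 = 44.264 ms.
Pipeline fill: first packet needs 2·t_tx to clear all hops; remaining 67 packets each add one t_tx.
Total = (2+68-1)·t_tx + 2·t_prop = 69·0.000405581 + 2·44.264 = 88.6 ms.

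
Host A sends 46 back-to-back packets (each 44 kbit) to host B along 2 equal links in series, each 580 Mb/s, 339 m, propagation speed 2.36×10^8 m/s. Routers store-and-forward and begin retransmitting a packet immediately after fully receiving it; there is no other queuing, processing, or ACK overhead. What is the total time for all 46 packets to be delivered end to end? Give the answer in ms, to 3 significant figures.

3.57 ms

Per-hop transmission t_tx = L/R = 44000/580000000 = 0.0758621 ms.
Per-hop propagation t_prop = 339/236000000 = 0.00143644 ms.
Pipeline fill: first packet needs 2·t_tx to clear all hops; remaining 45 packets each add one t_tx.
Total = (2+46-1)·t_tx + 2·t_prop = 47·0.0758621 + 2·0.00143644 = 3.57 ms.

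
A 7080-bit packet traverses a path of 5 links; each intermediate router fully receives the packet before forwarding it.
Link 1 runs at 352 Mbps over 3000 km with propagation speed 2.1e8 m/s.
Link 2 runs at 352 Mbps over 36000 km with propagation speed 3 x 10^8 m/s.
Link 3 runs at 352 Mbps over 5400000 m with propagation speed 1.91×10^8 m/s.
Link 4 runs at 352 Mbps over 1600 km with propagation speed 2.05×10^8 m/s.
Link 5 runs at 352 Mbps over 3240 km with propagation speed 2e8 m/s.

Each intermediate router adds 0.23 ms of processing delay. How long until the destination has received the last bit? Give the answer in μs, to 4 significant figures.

Transmission delay per hop = L/R = 7080/352000000 = 20.1136 μs; 5 hops → 100.568 μs.
Propagation delays (d/s per hop): 14285.7, 120000, 28272.3, 7804.88, 16200 μs; sum = 186563 μs.
Processing at 4 router(s): 4 × 0.23 ms = 920 μs.
End-to-end = 187600 μs.

187600 μs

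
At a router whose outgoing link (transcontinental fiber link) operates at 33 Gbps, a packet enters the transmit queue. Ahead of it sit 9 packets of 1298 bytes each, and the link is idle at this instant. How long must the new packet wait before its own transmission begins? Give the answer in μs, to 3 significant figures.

Each queued packet: L/R = 10384/33000000000 = 0.314667 μs.
9 queued → 2.832 μs.
Queuing delay = 2.83 μs.

2.83 μs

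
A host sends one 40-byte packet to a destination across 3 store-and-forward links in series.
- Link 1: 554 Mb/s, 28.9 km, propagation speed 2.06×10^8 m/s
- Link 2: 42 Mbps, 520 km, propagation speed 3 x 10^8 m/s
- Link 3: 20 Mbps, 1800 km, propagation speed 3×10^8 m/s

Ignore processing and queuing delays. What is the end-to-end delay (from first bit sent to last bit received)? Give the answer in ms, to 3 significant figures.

7.90 ms

L = 40 × 8 = 320 bits.
Transmission delays (L/R per hop): 0.000577617, 0.00761905, 0.016 ms; sum = 0.0241967 ms.
Propagation delays (d/s per hop): 0.140291, 1.73333, 6 ms; sum = 7.87362 ms.
End-to-end = 7.90 ms.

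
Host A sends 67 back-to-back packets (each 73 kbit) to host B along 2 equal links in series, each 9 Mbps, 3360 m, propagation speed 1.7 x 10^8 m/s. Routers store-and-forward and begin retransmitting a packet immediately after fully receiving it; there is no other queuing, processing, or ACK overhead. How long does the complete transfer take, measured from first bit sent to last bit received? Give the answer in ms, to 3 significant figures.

552 ms

Per-hop transmission t_tx = L/R = 73000/9000000 = 8.11111 ms.
Per-hop propagation t_prop = 3360/170000000 = 0.0197647 ms.
Pipeline fill: first packet needs 2·t_tx to clear all hops; remaining 66 packets each add one t_tx.
Total = (2+67-1)·t_tx + 2·t_prop = 68·8.11111 + 2·0.0197647 = 552 ms.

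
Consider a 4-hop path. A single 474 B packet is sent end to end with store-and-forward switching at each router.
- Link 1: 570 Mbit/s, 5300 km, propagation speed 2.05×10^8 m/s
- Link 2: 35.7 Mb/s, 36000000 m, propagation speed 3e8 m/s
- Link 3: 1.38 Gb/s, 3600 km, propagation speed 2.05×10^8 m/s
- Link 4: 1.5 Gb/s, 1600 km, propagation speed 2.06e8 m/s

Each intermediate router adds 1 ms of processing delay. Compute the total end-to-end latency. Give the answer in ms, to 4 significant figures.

L = 474 × 8 = 3792 bits.
Transmission delays (L/R per hop): 0.00665263, 0.106218, 0.00274783, 0.002528 ms; sum = 0.118147 ms.
Propagation delays (d/s per hop): 25.8537, 120, 17.561, 7.76699 ms; sum = 171.182 ms.
Processing at 3 router(s): 3 × 1 ms = 3 ms.
End-to-end = 174.3 ms.

174.3 ms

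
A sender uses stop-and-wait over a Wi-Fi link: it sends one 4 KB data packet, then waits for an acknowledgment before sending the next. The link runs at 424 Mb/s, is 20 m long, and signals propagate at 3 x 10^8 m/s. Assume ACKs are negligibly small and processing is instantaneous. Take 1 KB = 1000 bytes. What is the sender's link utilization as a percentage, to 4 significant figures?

99.82 %

t_tx = L/R = 32000/424000000 = 7.54717e-05 s.
t_prop = 20/300000000 = 6.66667e-08 s; RTT = 1.33333e-07 s.
Cycle = t_tx + RTT = 7.5605e-05 s.
Utilization = t_tx / cycle = 7.54717e-05/7.5605e-05 = 99.82 %.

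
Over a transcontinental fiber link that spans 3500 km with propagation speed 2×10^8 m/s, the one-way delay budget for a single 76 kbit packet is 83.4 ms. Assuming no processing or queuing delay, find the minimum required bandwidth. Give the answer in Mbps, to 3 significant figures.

Propagation delay = 3500000 / 200000000 = 17.5 ms.
Transmission budget = 83.4 − 17.5 = 65.9 ms.
R ≥ L / t_tx = 76000 bits / 0.0659 s = 1.15 Mbps.

1.15 Mbps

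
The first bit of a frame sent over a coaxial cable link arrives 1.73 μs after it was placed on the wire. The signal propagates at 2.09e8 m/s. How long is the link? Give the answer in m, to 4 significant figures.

d = s × t_prop = 209000000 × 1.73e-06 = 361.6 m.

361.6 m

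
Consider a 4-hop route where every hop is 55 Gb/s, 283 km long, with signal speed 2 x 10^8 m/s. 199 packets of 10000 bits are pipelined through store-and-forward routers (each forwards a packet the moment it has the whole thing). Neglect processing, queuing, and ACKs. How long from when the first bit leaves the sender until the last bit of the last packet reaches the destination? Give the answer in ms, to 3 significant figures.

5.70 ms

Per-hop transmission t_tx = L/R = 10000/55000000000 = 0.000181818 ms.
Per-hop propagation t_prop = 283000/200000000 = 1.415 ms.
Pipeline fill: first packet needs 4·t_tx to clear all hops; remaining 198 packets each add one t_tx.
Total = (4+199-1)·t_tx + 4·t_prop = 202·0.000181818 + 4·1.415 = 5.70 ms.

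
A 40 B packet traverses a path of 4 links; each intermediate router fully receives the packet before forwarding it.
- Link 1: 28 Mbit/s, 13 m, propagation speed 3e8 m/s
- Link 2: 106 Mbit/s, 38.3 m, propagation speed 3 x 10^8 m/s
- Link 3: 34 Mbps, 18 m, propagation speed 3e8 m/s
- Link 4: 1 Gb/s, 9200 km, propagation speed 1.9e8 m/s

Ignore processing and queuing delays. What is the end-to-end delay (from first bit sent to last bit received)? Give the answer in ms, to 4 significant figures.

L = 40 × 8 = 320 bits.
Transmission delays (L/R per hop): 0.0114286, 0.00301887, 0.00941176, 0.00032 ms; sum = 0.0241792 ms.
Propagation delays (d/s per hop): 4.33333e-05, 0.000127667, 6e-05, 48.4211 ms; sum = 48.4213 ms.
End-to-end = 48.45 ms.

48.45 ms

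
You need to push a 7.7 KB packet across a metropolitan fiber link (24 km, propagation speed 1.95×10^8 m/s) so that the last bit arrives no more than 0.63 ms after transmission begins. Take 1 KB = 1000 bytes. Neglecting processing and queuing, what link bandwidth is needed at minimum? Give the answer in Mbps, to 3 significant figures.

L = 61600 bits.
Propagation delay = 24000 / 195000000 = 0.123077 ms.
Transmission budget = 0.63 − 0.123077 = 0.506923 ms.
R ≥ L / t_tx = 61600 bits / 0.000506923 s = 122 Mbps.

122 Mbps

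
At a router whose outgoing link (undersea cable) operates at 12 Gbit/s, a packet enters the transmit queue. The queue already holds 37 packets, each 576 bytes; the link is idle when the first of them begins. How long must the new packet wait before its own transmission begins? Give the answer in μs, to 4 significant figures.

14.21 μs

Each queued packet: L/R = 4608/12000000000 = 0.384 μs.
37 queued → 14.208 μs.
Queuing delay = 14.21 μs.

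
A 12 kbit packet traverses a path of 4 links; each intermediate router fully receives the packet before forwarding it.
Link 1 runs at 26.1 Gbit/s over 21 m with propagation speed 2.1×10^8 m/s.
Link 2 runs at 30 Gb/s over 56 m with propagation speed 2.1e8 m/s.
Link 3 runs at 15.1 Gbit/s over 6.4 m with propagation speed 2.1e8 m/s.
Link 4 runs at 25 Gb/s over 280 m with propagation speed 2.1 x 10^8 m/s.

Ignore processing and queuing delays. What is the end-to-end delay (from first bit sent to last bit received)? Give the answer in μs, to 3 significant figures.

L = 12000 bits.
Transmission delays (L/R per hop): 0.45977, 0.4, 0.794702, 0.48 μs; sum = 2.13447 μs.
Propagation delays (d/s per hop): 0.1, 0.266667, 0.0304762, 1.33333 μs; sum = 1.73048 μs.
End-to-end = 3.86 μs.

3.86 μs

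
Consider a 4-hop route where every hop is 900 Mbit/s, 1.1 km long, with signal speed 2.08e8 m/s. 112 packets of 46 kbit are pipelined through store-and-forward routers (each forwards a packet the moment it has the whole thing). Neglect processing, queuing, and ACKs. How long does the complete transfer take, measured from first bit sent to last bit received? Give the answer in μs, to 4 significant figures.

5899 μs

Per-hop transmission t_tx = L/R = 46000/900000000 = 51.1111 μs.
Per-hop propagation t_prop = 1100/208000000 = 5.28846 μs.
Pipeline fill: first packet needs 4·t_tx to clear all hops; remaining 111 packets each add one t_tx.
Total = (4+112-1)·t_tx + 4·t_prop = 115·51.1111 + 4·5.28846 = 5899 μs.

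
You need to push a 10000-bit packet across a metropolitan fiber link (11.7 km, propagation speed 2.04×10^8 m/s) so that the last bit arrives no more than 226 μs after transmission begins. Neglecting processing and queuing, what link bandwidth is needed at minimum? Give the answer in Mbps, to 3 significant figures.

Propagation delay = 11700 / 204000000 = 57.3529 μs.
Transmission budget = 226 − 57.3529 = 168.647 μs.
R ≥ L / t_tx = 10000 bits / 0.000168647 s = 59.3 Mbps.

59.3 Mbps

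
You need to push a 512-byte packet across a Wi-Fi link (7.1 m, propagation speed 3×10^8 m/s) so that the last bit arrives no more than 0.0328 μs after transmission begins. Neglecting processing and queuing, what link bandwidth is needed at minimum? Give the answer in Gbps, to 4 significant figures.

L = 4096 bits.
Propagation delay = 7.1 / 300000000 = 0.0236667 μs.
Transmission budget = 0.0328 − 0.0236667 = 0.00913333 μs.
R ≥ L / t_tx = 4096 bits / 9.13333e-09 s = 448.5 Gbps.

448.5 Gbps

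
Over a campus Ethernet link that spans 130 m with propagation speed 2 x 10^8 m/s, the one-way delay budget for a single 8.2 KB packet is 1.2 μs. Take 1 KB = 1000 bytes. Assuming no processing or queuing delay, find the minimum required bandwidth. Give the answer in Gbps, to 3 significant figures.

119 Gbps

L = 65600 bits.
Propagation delay = 130 / 200000000 = 0.65 μs.
Transmission budget = 1.2 − 0.65 = 0.55 μs.
R ≥ L / t_tx = 65600 bits / 5.5e-07 s = 119 Gbps.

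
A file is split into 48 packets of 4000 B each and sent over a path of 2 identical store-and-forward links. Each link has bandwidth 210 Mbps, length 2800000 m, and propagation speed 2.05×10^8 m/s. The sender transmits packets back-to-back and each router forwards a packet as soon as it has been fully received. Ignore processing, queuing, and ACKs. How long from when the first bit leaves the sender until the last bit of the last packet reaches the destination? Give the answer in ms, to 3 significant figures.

34.8 ms

Per-hop transmission t_tx = L/R = 32000/210000000 = 0.152381 ms.
Per-hop propagation t_prop = 2800000/2.05e+08 = 13.6585 ms.
Pipeline fill: first packet needs 2·t_tx to clear all hops; remaining 47 packets each add one t_tx.
Total = (2+48-1)·t_tx + 2·t_prop = 49·0.152381 + 2·13.6585 = 34.8 ms.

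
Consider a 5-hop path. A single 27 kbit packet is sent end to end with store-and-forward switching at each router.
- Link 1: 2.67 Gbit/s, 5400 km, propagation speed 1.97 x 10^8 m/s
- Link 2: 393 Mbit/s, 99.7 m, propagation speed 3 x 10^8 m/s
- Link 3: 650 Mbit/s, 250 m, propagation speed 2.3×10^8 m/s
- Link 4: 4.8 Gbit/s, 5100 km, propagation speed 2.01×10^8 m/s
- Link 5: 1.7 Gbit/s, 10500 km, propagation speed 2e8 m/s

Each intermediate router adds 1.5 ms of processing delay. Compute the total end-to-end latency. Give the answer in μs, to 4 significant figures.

L = 27000 bits.
Transmission delays (L/R per hop): 10.1124, 68.7023, 41.5385, 5.625, 15.8824 μs; sum = 141.86 μs.
Propagation delays (d/s per hop): 27411.2, 0.332333, 1.08696, 25373.1, 52500 μs; sum = 105286 μs.
Processing at 4 router(s): 4 × 1.5 ms = 6000 μs.
End-to-end = 111400 μs.

111400 μs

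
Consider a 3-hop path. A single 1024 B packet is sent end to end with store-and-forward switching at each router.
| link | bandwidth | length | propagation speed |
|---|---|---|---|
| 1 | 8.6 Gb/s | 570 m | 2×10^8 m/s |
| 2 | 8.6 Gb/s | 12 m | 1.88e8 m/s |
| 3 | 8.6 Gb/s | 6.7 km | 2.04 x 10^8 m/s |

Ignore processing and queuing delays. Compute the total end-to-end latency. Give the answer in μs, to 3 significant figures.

L = 1024 × 8 = 8192 bits.
Transmission delay per hop = L/R = 8192/8600000000 = 0.952558 μs; 3 hops → 2.85767 μs.
Propagation delays (d/s per hop): 2.85, 0.0638298, 32.8431 μs; sum = 35.757 μs.
End-to-end = 38.6 μs.

38.6 μs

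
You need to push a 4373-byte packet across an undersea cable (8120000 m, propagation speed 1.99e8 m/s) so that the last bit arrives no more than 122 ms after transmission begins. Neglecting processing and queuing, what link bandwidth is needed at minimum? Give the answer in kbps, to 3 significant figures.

L = 34984 bits.
Propagation delay = 8120000 / 199000000 = 40.804 ms.
Transmission budget = 122 − 40.804 = 81.196 ms.
R ≥ L / t_tx = 34984 bits / 0.081196 s = 431 kbps.

431 kbps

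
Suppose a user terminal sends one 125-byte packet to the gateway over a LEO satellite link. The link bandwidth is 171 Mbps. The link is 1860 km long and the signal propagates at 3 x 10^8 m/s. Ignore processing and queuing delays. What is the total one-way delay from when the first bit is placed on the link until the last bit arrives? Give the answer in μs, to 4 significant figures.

6206 μs

L = 125 × 8 = 1000 bits.
Transmission delay = L/R = 1000 / 171000000 = 5.84795 μs.
Propagation delay = d/s = 1860000 m / 300000000 m/s = 6200 μs.
Total = 6206 μs.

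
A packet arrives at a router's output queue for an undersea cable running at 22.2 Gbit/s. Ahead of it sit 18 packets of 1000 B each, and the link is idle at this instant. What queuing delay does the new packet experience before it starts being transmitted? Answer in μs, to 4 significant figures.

Each queued packet: L/R = 8000/22200000000 = 0.36036 μs.
18 queued → 6.48649 μs.
Queuing delay = 6.486 μs.

6.486 μs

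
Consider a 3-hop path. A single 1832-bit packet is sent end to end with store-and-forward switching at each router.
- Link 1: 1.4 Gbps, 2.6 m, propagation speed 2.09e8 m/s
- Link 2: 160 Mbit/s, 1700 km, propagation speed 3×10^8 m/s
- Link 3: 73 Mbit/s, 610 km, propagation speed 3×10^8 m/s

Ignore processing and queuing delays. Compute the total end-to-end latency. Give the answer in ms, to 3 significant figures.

Transmission delays (L/R per hop): 0.00130857, 0.01145, 0.0250959 ms; sum = 0.0378545 ms.
Propagation delays (d/s per hop): 1.24402e-05, 5.66667, 2.03333 ms; sum = 7.70001 ms.
End-to-end = 7.74 ms.

7.74 ms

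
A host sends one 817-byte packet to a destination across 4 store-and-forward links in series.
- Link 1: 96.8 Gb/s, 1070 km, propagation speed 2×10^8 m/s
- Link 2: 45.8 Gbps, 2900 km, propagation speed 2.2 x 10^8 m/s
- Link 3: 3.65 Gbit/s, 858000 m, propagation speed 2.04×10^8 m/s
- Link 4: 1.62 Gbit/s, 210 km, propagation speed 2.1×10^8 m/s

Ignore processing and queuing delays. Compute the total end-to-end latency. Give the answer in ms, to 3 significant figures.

L = 817 × 8 = 6536 bits.
Transmission delays (L/R per hop): 6.75207e-05, 0.000142707, 0.00179068, 0.00403457 ms; sum = 0.00603548 ms.
Propagation delays (d/s per hop): 5.35, 13.1818, 4.20588, 1 ms; sum = 23.7377 ms.
End-to-end = 23.7 ms.

23.7 ms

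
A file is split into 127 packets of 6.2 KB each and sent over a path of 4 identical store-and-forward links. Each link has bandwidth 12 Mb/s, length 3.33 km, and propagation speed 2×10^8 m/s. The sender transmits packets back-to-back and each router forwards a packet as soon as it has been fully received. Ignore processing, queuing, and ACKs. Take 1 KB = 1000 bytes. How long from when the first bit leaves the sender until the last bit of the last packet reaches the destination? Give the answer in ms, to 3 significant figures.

Per-hop transmission t_tx = L/R = 49600/12000000 = 4.13333 ms.
Per-hop propagation t_prop = 3330/200000000 = 0.01665 ms.
Pipeline fill: first packet needs 4·t_tx to clear all hops; remaining 126 packets each add one t_tx.
Total = (4+127-1)·t_tx + 4·t_prop = 130·4.13333 + 4·0.01665 = 537 ms.

537 ms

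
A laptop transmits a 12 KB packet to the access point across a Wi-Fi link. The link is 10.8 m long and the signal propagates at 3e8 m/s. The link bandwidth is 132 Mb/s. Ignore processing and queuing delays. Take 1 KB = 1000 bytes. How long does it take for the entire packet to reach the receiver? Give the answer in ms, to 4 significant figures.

L = 96000 bits.
Transmission delay = L/R = 96000 / 132000000 = 0.727273 ms.
Propagation delay = d/s = 10.8 m / 300000000 m/s = 3.6e-05 ms.
Total = 0.7273 ms.

0.7273 ms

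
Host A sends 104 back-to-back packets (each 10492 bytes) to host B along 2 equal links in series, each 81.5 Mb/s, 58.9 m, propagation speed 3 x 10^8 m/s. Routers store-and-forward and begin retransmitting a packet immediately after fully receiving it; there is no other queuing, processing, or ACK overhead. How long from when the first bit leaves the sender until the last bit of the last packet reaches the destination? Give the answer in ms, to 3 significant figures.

108 ms

Per-hop transmission t_tx = L/R = 83936/81500000 = 1.02989 ms.
Per-hop propagation t_prop = 58.9/300000000 = 0.000196333 ms.
Pipeline fill: first packet needs 2·t_tx to clear all hops; remaining 103 packets each add one t_tx.
Total = (2+104-1)·t_tx + 2·t_prop = 105·1.02989 + 2·0.000196333 = 108 ms.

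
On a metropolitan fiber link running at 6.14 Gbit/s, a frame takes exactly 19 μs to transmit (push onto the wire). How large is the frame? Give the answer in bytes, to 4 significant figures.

14580 bytes

L = R × t_tx = 6140000000 b/s × 1.9e-05 s = 116660 bits.
In bytes: 116660 / 8 = 14580 bytes.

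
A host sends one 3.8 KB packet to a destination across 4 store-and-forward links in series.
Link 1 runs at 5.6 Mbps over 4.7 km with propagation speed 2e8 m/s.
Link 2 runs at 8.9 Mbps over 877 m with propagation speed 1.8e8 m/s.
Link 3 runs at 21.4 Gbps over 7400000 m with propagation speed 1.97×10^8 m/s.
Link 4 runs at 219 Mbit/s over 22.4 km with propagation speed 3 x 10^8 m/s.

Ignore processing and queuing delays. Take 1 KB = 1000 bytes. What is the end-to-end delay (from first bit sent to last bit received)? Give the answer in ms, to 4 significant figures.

46.65 ms

L = 30400 bits.
Transmission delays (L/R per hop): 5.42857, 3.41573, 0.00142056, 0.138813 ms; sum = 8.98454 ms.
Propagation delays (d/s per hop): 0.0235, 0.00487222, 37.5635, 0.0746667 ms; sum = 37.6665 ms.
End-to-end = 46.65 ms.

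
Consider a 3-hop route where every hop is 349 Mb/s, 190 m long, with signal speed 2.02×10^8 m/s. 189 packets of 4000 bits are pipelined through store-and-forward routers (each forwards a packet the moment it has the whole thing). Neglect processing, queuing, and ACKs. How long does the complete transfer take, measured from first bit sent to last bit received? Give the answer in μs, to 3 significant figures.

Per-hop transmission t_tx = L/R = 4000/349000000 = 11.4613 μs.
Per-hop propagation t_prop = 190/202000000 = 0.940594 μs.
Pipeline fill: first packet needs 3·t_tx to clear all hops; remaining 188 packets each add one t_tx.
Total = (3+189-1)·t_tx + 3·t_prop = 191·11.4613 + 3·0.940594 = 2190 μs.

2190 μs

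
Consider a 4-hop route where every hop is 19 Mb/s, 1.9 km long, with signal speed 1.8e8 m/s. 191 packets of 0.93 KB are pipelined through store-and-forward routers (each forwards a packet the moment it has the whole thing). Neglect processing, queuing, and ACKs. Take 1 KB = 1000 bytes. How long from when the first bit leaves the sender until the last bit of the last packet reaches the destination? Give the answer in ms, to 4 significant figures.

76.01 ms

Per-hop transmission t_tx = L/R = 7440/19000000 = 0.391579 ms.
Per-hop propagation t_prop = 1900/180000000 = 0.0105556 ms.
Pipeline fill: first packet needs 4·t_tx to clear all hops; remaining 190 packets each add one t_tx.
Total = (4+191-1)·t_tx + 4·t_prop = 194·0.391579 + 4·0.0105556 = 76.01 ms.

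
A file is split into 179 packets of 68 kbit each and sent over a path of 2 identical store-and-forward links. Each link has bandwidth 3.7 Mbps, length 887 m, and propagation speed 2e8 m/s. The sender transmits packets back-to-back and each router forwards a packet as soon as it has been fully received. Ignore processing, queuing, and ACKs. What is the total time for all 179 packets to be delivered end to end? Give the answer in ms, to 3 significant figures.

3310 ms

Per-hop transmission t_tx = L/R = 68000/3700000 = 18.3784 ms.
Per-hop propagation t_prop = 887/200000000 = 0.004435 ms.
Pipeline fill: first packet needs 2·t_tx to clear all hops; remaining 178 packets each add one t_tx.
Total = (2+179-1)·t_tx + 2·t_prop = 180·18.3784 + 2·0.004435 = 3310 ms.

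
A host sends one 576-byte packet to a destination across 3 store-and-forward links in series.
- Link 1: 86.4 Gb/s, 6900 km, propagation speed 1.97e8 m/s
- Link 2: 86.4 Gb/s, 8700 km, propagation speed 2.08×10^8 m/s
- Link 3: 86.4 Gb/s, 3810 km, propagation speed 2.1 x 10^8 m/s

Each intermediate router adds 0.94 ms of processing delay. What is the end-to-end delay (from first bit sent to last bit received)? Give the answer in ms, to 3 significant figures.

L = 576 × 8 = 4608 bits.
Transmission delay per hop = L/R = 4608/86400000000 = 5.33333e-05 ms; 3 hops → 0.00016 ms.
Propagation delays (d/s per hop): 35.0254, 41.8269, 18.1429 ms; sum = 94.9952 ms.
Processing at 2 router(s): 2 × 0.94 ms = 1.88 ms.
End-to-end = 96.9 ms.

96.9 ms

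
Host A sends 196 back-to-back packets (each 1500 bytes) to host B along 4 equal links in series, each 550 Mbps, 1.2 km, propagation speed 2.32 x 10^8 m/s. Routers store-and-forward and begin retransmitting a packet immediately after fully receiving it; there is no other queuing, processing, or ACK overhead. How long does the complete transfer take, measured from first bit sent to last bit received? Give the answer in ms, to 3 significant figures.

4.36 ms

Per-hop transmission t_tx = L/R = 12000/550000000 = 0.0218182 ms.
Per-hop propagation t_prop = 1200/2.32e+08 = 0.00517241 ms.
Pipeline fill: first packet needs 4·t_tx to clear all hops; remaining 195 packets each add one t_tx.
Total = (4+196-1)·t_tx + 4·t_prop = 199·0.0218182 + 4·0.00517241 = 4.36 ms.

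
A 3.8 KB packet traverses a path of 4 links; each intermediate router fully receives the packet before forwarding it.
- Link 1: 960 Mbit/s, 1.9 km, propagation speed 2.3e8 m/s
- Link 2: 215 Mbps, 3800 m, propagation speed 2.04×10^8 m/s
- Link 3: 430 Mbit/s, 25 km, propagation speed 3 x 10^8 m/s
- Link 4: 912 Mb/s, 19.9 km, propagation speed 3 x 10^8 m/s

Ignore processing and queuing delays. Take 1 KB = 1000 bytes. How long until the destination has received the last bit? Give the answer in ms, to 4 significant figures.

0.4536 ms

L = 30400 bits.
Transmission delays (L/R per hop): 0.0316667, 0.141395, 0.0706977, 0.0333333 ms; sum = 0.277093 ms.
Propagation delays (d/s per hop): 0.00826087, 0.0186275, 0.0833333, 0.0663333 ms; sum = 0.176555 ms.
End-to-end = 0.4536 ms.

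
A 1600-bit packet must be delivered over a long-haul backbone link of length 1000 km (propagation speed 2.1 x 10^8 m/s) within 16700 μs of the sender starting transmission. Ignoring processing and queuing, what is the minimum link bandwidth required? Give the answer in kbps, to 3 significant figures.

134 kbps

Propagation delay = 1000000 / 210000000 = 4761.9 μs.
Transmission budget = 16700 − 4761.9 = 11938.1 μs.
R ≥ L / t_tx = 1600 bits / 0.0119381 s = 134 kbps.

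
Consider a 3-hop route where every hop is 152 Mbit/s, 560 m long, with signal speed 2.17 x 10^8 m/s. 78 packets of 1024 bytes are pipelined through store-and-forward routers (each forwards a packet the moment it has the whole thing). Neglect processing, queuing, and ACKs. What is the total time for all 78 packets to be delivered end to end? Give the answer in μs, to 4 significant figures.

Per-hop transmission t_tx = L/R = 8192/152000000 = 53.8947 μs.
Per-hop propagation t_prop = 560/217000000 = 2.58065 μs.
Pipeline fill: first packet needs 3·t_tx to clear all hops; remaining 77 packets each add one t_tx.
Total = (3+78-1)·t_tx + 3·t_prop = 80·53.8947 + 3·2.58065 = 4319 μs.

4319 μs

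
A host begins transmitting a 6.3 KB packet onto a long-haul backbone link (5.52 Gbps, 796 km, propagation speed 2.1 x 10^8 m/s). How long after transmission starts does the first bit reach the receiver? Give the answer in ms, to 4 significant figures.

First bit experiences only propagation delay: d/s = 796000/210000000 = 3.790 ms.

3.790 ms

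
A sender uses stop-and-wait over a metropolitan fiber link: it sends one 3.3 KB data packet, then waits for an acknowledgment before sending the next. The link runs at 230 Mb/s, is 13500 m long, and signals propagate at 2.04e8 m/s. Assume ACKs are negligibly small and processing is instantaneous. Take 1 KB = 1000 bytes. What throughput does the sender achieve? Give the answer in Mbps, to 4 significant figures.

106.8 Mbps

t_tx = L/R = 26400/230000000 = 0.000114783 s.
t_prop = 13500/204000000 = 6.61765e-05 s; RTT = 0.000132353 s.
Cycle = t_tx + RTT = 0.000247136 s.
Throughput = L / cycle = 26400 / 0.000247136 = 106.8 Mbps.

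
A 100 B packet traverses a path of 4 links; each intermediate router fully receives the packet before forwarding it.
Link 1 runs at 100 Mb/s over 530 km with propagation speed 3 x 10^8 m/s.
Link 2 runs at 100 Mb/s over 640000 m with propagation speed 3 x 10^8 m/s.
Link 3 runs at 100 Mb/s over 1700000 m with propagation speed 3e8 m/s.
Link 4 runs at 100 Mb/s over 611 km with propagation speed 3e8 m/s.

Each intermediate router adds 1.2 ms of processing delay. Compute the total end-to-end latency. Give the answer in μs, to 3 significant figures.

15200 μs

L = 100 × 8 = 800 bits.
Transmission delay per hop = L/R = 800/100000000 = 8 μs; 4 hops → 32 μs.
Propagation delays (d/s per hop): 1766.67, 2133.33, 5666.67, 2036.67 μs; sum = 11603.3 μs.
Processing at 3 router(s): 3 × 1.2 ms = 3600 μs.
End-to-end = 15200 μs.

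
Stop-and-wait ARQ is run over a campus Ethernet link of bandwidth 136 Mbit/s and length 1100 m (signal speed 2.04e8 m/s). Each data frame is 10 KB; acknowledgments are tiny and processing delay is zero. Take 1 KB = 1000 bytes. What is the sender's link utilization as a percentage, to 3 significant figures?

t_tx = L/R = 80000/136000000 = 0.000588235 s.
t_prop = 1100/204000000 = 5.39216e-06 s; RTT = 1.07843e-05 s.
Cycle = t_tx + RTT = 0.00059902 s.
Utilization = t_tx / cycle = 0.000588235/0.00059902 = 98.2 %.

98.2 %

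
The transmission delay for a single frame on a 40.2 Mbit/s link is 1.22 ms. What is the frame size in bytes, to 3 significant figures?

6130 bytes

L = R × t_tx = 40200000 b/s × 0.00122 s = 49044 bits.
In bytes: 49044 / 8 = 6130 bytes.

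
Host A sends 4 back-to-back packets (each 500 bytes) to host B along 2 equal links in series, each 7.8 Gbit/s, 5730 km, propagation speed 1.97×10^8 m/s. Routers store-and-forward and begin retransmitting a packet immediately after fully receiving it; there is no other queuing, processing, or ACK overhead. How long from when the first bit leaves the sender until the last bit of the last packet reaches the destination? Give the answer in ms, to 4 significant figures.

58.18 ms

Per-hop transmission t_tx = L/R = 4000/7800000000 = 0.000512821 ms.
Per-hop propagation t_prop = 5730000/197000000 = 29.0863 ms.
Pipeline fill: first packet needs 2·t_tx to clear all hops; remaining 3 packets each add one t_tx.
Total = (2+4-1)·t_tx + 2·t_prop = 5·0.000512821 + 2·29.0863 = 58.18 ms.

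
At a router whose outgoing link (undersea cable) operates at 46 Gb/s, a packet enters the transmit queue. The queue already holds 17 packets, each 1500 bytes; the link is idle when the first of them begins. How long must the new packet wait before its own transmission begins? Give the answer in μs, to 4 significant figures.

4.435 μs

Each queued packet: L/R = 12000/46000000000 = 0.26087 μs.
17 queued → 4.43478 μs.
Queuing delay = 4.435 μs.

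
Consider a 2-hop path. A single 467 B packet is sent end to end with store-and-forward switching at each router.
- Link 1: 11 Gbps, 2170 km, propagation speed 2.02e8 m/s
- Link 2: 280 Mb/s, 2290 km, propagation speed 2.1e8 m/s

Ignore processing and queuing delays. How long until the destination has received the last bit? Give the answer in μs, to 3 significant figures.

L = 467 × 8 = 3736 bits.
Transmission delays (L/R per hop): 0.339636, 13.3429 μs; sum = 13.6825 μs.
Propagation delays (d/s per hop): 10742.6, 10904.8 μs; sum = 21647.3 μs.
End-to-end = 21700 μs.

21700 μs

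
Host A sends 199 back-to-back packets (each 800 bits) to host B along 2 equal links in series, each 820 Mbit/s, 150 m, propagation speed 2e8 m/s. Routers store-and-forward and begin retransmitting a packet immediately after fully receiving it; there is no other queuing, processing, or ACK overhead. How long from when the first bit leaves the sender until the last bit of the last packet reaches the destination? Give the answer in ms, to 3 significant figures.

0.197 ms

Per-hop transmission t_tx = L/R = 800/820000000 = 0.00097561 ms.
Per-hop propagation t_prop = 150/200000000 = 0.00075 ms.
Pipeline fill: first packet needs 2·t_tx to clear all hops; remaining 198 packets each add one t_tx.
Total = (2+199-1)·t_tx + 2·t_prop = 200·0.00097561 + 2·0.00075 = 0.197 ms.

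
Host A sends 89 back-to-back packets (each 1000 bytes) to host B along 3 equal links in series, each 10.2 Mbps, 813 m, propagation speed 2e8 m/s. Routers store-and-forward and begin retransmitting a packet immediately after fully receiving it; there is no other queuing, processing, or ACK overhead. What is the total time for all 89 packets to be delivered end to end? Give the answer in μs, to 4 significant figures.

71380 μs

Per-hop transmission t_tx = L/R = 8000/10200000 = 784.314 μs.
Per-hop propagation t_prop = 813/200000000 = 4.065 μs.
Pipeline fill: first packet needs 3·t_tx to clear all hops; remaining 88 packets each add one t_tx.
Total = (3+89-1)·t_tx + 3·t_prop = 91·784.314 + 3·4.065 = 71380 μs.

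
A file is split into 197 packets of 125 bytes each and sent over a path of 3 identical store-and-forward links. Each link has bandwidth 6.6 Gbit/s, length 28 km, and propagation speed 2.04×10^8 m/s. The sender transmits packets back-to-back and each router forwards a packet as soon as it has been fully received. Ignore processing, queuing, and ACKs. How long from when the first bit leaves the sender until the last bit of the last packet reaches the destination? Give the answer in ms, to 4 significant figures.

0.4419 ms

Per-hop transmission t_tx = L/R = 1000/6600000000 = 0.000151515 ms.
Per-hop propagation t_prop = 28000/204000000 = 0.137255 ms.
Pipeline fill: first packet needs 3·t_tx to clear all hops; remaining 196 packets each add one t_tx.
Total = (3+197-1)·t_tx + 3·t_prop = 199·0.000151515 + 3·0.137255 = 0.4419 ms.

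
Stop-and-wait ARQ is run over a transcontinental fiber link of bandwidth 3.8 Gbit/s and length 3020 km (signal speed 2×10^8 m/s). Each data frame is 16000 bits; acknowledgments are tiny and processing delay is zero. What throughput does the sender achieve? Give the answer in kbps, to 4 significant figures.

529.7 kbps

t_tx = L/R = 16000/3800000000 = 4.21053e-06 s.
t_prop = 3020000/200000000 = 0.0151 s; RTT = 0.0302 s.
Cycle = t_tx + RTT = 0.0302042 s.
Throughput = L / cycle = 16000 / 0.0302042 = 529.7 kbps.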